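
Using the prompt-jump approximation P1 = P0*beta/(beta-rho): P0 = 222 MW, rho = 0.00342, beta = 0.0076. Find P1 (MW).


P1/P0 = beta / (beta - rho)
P1/P0 = 0.0076 / (0.0076 - 0.00342) = 1.818182
P1 = 222 * 1.818182 = 403.64 MW

403.64


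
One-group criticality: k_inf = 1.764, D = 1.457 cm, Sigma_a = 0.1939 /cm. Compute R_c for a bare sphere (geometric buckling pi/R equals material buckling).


L^2 = D / Sigma_a = 1.457 / 0.1939 = 7.514183 cm^2
B_m^2 = (k_inf - 1) / L^2 = (1.764 - 1) / 7.514183 = 0.1016744 /cm^2
For a bare sphere: B_g = pi/R, so R_c = pi / sqrt(B_m^2)
R_c = pi / sqrt(0.1016744) = 9.8524 cm

9.8524


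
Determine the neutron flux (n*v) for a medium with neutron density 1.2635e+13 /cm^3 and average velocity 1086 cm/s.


phi = n * v
phi = 1.2635e+13 * 1086
phi = 1.3722e+16 /cm^2/s

1.3722e+16


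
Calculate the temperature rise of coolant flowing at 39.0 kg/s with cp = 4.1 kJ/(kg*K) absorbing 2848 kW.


dT = Q / (m_dot * cp)
dT = 2848 / (39.0 * 4.1)
dT = 17.811 C

17.811


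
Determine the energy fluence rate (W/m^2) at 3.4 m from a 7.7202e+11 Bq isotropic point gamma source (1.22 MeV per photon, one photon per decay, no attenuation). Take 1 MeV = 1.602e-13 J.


psi = A * E * 1.602e-13 / (4*pi*r^2)
psi = 7.7202e+11 * 1.22 * 1.602e-13 / (4*pi*3.4^2)
psi = 0.0010387 W/m^2

0.0010387


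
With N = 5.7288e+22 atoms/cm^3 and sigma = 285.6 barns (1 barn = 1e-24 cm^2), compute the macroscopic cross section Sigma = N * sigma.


Sigma = N * sigma_barns * 1e-24
Sigma = 5.7288e+22 * 285.6 * 1e-24
Sigma = 16.361 /cm

16.361


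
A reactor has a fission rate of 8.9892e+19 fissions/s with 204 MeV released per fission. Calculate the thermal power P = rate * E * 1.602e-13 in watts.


P = fission_rate * E_MeV * 1.602e-13
P = 8.9892e+19 * 204 * 1.602e-13
P = 2.9377e+09 W

2.9377e+09


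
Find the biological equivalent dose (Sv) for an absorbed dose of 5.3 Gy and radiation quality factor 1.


H = D * Q
H = 5.3 * 1
H = 5.3000 Sv

5.3000


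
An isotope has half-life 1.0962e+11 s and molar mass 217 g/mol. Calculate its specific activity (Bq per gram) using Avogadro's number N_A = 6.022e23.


lambda = ln(2) / t_half = ln(2) / 1.0962e+11 = 6.323182e-12 /s
SA = lambda * N_A / M
SA = 6.323182e-12 * 6.022e23 / 217
SA = 1.7548e+10 Bq/g

1.7548e+10


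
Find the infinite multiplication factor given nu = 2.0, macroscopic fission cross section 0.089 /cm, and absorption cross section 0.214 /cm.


k_inf = nu * Sigma_f / Sigma_a
k_inf = 2.0 * 0.089 / 0.214
k_inf = 0.83178

0.83178


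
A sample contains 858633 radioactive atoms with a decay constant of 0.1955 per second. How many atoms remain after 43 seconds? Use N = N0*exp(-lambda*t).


N = N0 * exp(-lambda * t)
N = 858633 * exp(-0.1955 * 43)
N = 191.83

191.83


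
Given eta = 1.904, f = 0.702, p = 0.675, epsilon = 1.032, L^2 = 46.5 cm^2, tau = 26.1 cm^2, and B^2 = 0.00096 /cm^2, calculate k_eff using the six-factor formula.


k_inf = eta*f*p*eps = 1.904*0.702*0.675*1.032 = 0.9310811
P_TNL = 1/(1 + L^2*B^2) = 1/(1 + 46.5*0.00096) = 0.9572676
P_FNL = exp(-B^2*tau) = exp(-0.00096*26.1) = 0.9752553
k_eff = k_inf * P_TNL * P_FNL = 0.9310811 * 0.9572676 * 0.9752553
k_eff = 0.86924

0.86924


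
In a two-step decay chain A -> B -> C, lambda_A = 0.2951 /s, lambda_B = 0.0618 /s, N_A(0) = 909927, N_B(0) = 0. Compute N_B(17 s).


N_B(t) = lambda_A * N_A0 / (lambda_B - lambda_A) * [exp(-lambda_A*t) - exp(-lambda_B*t)]
exp(-0.2951*17) = 0.006626358; exp(-0.0618*17) = 0.3497278
N_B = 0.2951 * 909927 / (0.0618 - 0.2951) * (0.006626358 - 0.3497278)
N_B = 394897

394897


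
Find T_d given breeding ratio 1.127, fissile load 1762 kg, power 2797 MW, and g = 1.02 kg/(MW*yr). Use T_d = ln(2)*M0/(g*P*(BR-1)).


Breeding gain G = BR - 1 = 1.127 - 1 = 0.127
Fissile production rate = g * P * G = 1.02 * 2797 * 0.127 = 362.32338 kg/yr
T_d = ln(2) * M0 / (g * P * G)
T_d = ln(2) * 1762 / 362.32338 = 3.3708 yr

3.3708


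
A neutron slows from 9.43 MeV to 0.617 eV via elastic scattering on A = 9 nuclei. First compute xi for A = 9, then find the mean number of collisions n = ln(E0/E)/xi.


xi = 1 + (A-1)^2/(2A)*ln((A-1)/(A+1)) = 0.2066007 (for A = 9)
n = ln(E0/E) / xi
n = ln(9.43e6 / 0.617) / 0.2066007
n = ln(1.528363e+07) / 0.2066007 = 80.069

80.069


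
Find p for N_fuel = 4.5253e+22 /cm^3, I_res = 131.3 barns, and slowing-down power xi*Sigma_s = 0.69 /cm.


p = exp(-N * I * 1e-24 / (xi*Sigma_s))
p = exp(-4.5253e+22 * 131.3 * 1e-24 / 0.69)
p = 1.8206e-04

1.8206e-04


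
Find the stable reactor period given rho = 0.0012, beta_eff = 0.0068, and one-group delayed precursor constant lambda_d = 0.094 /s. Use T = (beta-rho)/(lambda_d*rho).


T = (beta - rho) / (lambda_d * rho)
T = (0.0068 - 0.0012) / (0.094 * 0.0012)
T = 49.645 s

49.645


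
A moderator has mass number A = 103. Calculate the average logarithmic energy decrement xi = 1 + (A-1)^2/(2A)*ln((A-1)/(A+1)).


xi = 1 + (A-1)^2/(2A) * ln((A-1)/(A+1))
xi = 1 + (103-1)^2/(2*103) * ln((103-1)/(103 +1))
xi = 0.019292

0.019292


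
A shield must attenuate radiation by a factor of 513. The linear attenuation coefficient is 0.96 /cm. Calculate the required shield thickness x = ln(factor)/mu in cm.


x = ln(factor) / mu
x = ln(513) / 0.96
x = 6.5003 cm

6.5003


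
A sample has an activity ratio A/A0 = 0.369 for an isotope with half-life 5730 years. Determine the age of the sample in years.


lambda = ln(2) / t_half = ln(2) / 5730 = 1.209681e-04 /yr
t = -ln(A/A0) / lambda
t = -ln(0.369) / 1.209681e-04
t = 8241.5 yr

8241.5


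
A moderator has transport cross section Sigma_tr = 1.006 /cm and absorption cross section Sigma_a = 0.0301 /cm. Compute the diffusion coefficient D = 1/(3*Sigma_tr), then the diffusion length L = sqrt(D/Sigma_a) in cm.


D = 1 / (3 * Sigma_tr) = 1 / (3 * 1.006) = 0.3313453 cm
L = sqrt(D / Sigma_a)
L = sqrt(0.3313453 / 0.0301)
L = 3.3179 cm

3.3179


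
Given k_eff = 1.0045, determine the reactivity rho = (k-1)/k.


rho = (k_eff - 1) / k_eff
rho = (1.0045 - 1) / 1.0045
rho = 0.0044798

0.0044798


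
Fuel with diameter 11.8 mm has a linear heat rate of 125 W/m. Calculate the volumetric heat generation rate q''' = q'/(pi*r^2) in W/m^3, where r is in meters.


r = D / 2 / 1000 = 11.8 / 2 / 1000 = 0.0059 m
q''' = q' / (pi * r^2)
q''' = 125 / (pi * 0.0059^2)
q''' = 1.1430e+06 W/m^3

1.1430e+06


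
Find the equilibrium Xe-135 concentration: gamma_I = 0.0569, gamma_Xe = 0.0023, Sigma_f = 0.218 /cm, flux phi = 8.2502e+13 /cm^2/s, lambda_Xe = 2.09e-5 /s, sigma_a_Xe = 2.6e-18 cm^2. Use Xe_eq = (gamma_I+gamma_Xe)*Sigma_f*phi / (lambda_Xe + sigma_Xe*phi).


Xe_eq = (gamma_I + gamma_Xe) * Sigma_f * phi / (lambda_Xe + sigma_Xe * phi)
Numerator = (0.0569 + 0.0023) * 0.218 * 8.2502e+13 = 1.064738e+12
Denominator = 2.09e-5 + 2.6e-18 * 8.2502e+13 = 2.354052e-04
Xe_eq = 1.064738e+12 / 2.354052e-04 = 4.5230e+15 /cm^3

4.5230e+15


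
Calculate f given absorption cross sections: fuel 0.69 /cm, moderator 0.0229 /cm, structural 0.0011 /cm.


f = Sigma_a_fuel / (Sigma_a_fuel + Sigma_a_mod + Sigma_a_other)
f = 0.69 / (0.69 + 0.0229 + 0.0011)
f = 0.96639

0.96639


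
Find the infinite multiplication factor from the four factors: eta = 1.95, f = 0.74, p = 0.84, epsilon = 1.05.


k_inf = eta * f * p * epsilon
k_inf = 1.95 * 0.74 * 0.84 * 1.05
k_inf = 1.2727

1.2727


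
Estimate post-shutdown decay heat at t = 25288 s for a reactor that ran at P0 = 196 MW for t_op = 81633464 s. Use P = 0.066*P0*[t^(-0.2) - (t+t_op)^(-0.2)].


P/P0 = 0.066 * [t^(-0.2) - (t + t_op)^(-0.2)]
P/P0 = 0.066 * [25288^(-0.2) - (25288 + 81633464)^(-0.2)]
P/P0 = 0.066 * [0.1316489 - 0.02615769] = 0.006962420
P = 196 * 0.006962420 = 1.3646 MW

1.3646


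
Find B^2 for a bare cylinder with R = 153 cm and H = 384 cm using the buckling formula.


B^2 = (2.405/R)^2 + (pi/H)^2
B^2 = (2.405/153)^2 + (pi/384)^2
B^2 = 3.1402e-04 /cm^2

3.1402e-04


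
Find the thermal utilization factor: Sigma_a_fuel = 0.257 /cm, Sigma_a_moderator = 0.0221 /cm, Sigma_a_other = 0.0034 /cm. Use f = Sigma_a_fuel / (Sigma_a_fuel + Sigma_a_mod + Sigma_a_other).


f = Sigma_a_fuel / (Sigma_a_fuel + Sigma_a_mod + Sigma_a_other)
f = 0.257 / (0.257 + 0.0221 + 0.0034)
f = 0.90973

0.90973


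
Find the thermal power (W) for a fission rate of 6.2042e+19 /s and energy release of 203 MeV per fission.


P = fission_rate * E_MeV * 1.602e-13
P = 6.2042e+19 * 203 * 1.602e-13
P = 2.0176e+09 W

2.0176e+09


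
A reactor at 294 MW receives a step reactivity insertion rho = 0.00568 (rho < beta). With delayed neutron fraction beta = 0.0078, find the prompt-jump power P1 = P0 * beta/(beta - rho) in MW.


P1/P0 = beta / (beta - rho)
P1/P0 = 0.0078 / (0.0078 - 0.00568) = 3.679245
P1 = 294 * 3.679245 = 1081.7 MW

1081.7


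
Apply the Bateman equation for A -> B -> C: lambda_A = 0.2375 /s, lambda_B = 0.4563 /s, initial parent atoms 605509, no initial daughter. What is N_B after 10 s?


N_B(t) = lambda_A * N_A0 / (lambda_B - lambda_A) * [exp(-lambda_A*t) - exp(-lambda_B*t)]
exp(-0.2375*10) = 0.09301449; exp(-0.4563*10) = 0.01043072
N_B = 0.2375 * 605509 / (0.4563 - 0.2375) * (0.09301449 - 0.01043072)
N_B = 54279

54279


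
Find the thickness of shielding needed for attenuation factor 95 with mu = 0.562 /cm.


x = ln(factor) / mu
x = ln(95) / 0.562
x = 8.1030 cm

8.1030


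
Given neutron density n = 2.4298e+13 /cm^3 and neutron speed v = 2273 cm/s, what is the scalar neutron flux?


phi = n * v
phi = 2.4298e+13 * 2273
phi = 5.5229e+16 /cm^2/s

5.5229e+16


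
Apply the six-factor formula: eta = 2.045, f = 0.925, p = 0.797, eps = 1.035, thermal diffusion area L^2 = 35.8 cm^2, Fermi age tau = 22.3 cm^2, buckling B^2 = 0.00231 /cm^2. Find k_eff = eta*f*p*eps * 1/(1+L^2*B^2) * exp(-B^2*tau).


k_inf = eta*f*p*eps = 2.045*0.925*0.797*1.035 = 1.560392
P_TNL = 1/(1 + L^2*B^2) = 1/(1 + 35.8*0.00231) = 0.9236186
P_FNL = exp(-B^2*tau) = exp(-0.00231*22.3) = 0.9497913
k_eff = k_inf * P_TNL * P_FNL = 1.560392 * 0.9236186 * 0.9497913
k_eff = 1.3688

1.3688


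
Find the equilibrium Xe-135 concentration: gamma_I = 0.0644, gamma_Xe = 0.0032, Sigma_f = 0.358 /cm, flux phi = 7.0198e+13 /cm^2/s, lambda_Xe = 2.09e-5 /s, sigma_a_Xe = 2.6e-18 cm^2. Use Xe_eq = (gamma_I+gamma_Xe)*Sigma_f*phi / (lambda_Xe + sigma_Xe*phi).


Xe_eq = (gamma_I + gamma_Xe) * Sigma_f * phi / (lambda_Xe + sigma_Xe * phi)
Numerator = (0.0644 + 0.0032) * 0.358 * 7.0198e+13 = 1.698848e+12
Denominator = 2.09e-5 + 2.6e-18 * 7.0198e+13 = 2.034148e-04
Xe_eq = 1.698848e+12 / 2.034148e-04 = 8.3516e+15 /cm^3

8.3516e+15


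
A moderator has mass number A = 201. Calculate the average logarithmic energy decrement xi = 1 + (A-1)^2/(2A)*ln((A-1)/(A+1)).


xi = 1 + (A-1)^2/(2A) * ln((A-1)/(A+1))
xi = 1 + (201-1)^2/(2*201) * ln((201-1)/(201 +1))
xi = 0.0099173

0.0099173


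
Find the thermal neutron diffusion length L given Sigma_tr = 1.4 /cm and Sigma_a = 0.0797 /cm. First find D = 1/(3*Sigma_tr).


D = 1 / (3 * Sigma_tr) = 1 / (3 * 1.4) = 0.2380952 cm
L = sqrt(D / Sigma_a)
L = sqrt(0.2380952 / 0.0797)
L = 1.7284 cm

1.7284


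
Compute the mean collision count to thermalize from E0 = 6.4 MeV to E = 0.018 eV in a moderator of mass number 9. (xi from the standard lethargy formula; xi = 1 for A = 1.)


xi = 1 + (A-1)^2/(2A)*ln((A-1)/(A+1)) = 0.2066007 (for A = 9)
n = ln(E0/E) / xi
n = ln(6.4e6 / 0.018) / 0.2066007
n = ln(3.555556e+08) / 0.2066007 = 95.301

95.301


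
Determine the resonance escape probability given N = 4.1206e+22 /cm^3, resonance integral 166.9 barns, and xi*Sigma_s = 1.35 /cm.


p = exp(-N * I * 1e-24 / (xi*Sigma_s))
p = exp(-4.1206e+22 * 166.9 * 1e-24 / 1.35)
p = 0.0061317

0.0061317


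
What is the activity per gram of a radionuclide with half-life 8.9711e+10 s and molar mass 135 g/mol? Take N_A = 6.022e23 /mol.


lambda = ln(2) / t_half = ln(2) / 8.9711e+10 = 7.726446e-12 /s
SA = lambda * N_A / M
SA = 7.726446e-12 * 6.022e23 / 135
SA = 3.4466e+10 Bq/g

3.4466e+10


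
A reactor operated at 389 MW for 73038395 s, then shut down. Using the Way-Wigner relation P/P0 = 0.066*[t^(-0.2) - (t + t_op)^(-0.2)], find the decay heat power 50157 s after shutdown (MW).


P/P0 = 0.066 * [t^(-0.2) - (t + t_op)^(-0.2)]
P/P0 = 0.066 * [50157^(-0.2) - (50157 + 73038395)^(-0.2)]
P/P0 = 0.066 * [0.1147978 - 0.02674423] = 0.005811536
P = 389 * 0.005811536 = 2.2607 MW

2.2607


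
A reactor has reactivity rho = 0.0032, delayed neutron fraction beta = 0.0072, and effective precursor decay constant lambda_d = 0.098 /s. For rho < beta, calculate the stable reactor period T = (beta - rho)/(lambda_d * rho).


T = (beta - rho) / (lambda_d * rho)
T = (0.0072 - 0.0032) / (0.098 * 0.0032)
T = 12.755 s

12.755


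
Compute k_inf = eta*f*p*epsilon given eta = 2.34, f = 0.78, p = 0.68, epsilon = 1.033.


k_inf = eta * f * p * epsilon
k_inf = 2.34 * 0.78 * 0.68 * 1.033
k_inf = 1.2821

1.2821


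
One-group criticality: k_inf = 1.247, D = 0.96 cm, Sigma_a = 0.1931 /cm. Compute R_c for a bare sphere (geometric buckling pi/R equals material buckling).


L^2 = D / Sigma_a = 0.96 / 0.1931 = 4.971517 cm^2
B_m^2 = (k_inf - 1) / L^2 = (1.247 - 1) / 4.971517 = 0.04968302 /cm^2
For a bare sphere: B_g = pi/R, so R_c = pi / sqrt(B_m^2)
R_c = pi / sqrt(0.04968302) = 14.094 cm

14.094


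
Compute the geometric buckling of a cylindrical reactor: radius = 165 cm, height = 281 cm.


B^2 = (2.405/R)^2 + (pi/H)^2
B^2 = (2.405/165)^2 + (pi/281)^2
B^2 = 3.3745e-04 /cm^2

3.3745e-04


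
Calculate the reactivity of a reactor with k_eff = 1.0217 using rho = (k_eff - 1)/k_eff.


rho = (k_eff - 1) / k_eff
rho = (1.0217 - 1) / 1.0217
rho = 0.021239

0.021239


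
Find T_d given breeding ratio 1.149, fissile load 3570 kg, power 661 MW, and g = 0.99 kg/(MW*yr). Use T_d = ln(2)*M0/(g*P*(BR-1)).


Breeding gain G = BR - 1 = 1.149 - 1 = 0.149
Fissile production rate = g * P * G = 0.99 * 661 * 0.149 = 97.50411 kg/yr
T_d = ln(2) * M0 / (g * P * G)
T_d = ln(2) * 3570 / 97.50411 = 25.379 yr

25.379


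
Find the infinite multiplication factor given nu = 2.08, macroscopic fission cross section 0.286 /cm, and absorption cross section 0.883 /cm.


k_inf = nu * Sigma_f / Sigma_a
k_inf = 2.08 * 0.286 / 0.883
k_inf = 0.67370

0.67370


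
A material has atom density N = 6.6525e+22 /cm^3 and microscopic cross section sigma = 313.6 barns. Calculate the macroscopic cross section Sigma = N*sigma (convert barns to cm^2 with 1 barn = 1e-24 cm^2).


Sigma = N * sigma_barns * 1e-24
Sigma = 6.6525e+22 * 313.6 * 1e-24
Sigma = 20.862 /cm

20.862


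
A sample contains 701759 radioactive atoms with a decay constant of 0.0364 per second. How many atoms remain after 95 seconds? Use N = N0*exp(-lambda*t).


N = N0 * exp(-lambda * t)
N = 701759 * exp(-0.0364 * 95)
N = 22100

22100


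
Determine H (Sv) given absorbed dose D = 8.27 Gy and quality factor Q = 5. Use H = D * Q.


H = D * Q
H = 8.27 * 5
H = 41.350 Sv

41.350


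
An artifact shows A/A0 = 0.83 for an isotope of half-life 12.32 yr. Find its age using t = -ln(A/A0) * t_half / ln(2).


lambda = ln(2) / t_half = ln(2) / 12.32 = 0.05626195 /yr
t = -ln(A/A0) / lambda
t = -ln(0.83) / 0.05626195
t = 3.3118 yr

3.3118


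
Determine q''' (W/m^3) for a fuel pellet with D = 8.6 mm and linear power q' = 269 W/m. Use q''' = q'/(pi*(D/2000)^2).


r = D / 2 / 1000 = 8.6 / 2 / 1000 = 0.0043 m
q''' = q' / (pi * r^2)
q''' = 269 / (pi * 0.0043^2)
q''' = 4.6309e+06 W/m^3

4.6309e+06


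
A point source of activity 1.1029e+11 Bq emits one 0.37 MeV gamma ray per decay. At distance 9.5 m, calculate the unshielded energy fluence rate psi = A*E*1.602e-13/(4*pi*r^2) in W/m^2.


psi = A * E * 1.602e-13 / (4*pi*r^2)
psi = 1.1029e+11 * 0.37 * 1.602e-13 / (4*pi*9.5^2)
psi = 5.7643e-06 W/m^2

5.7643e-06


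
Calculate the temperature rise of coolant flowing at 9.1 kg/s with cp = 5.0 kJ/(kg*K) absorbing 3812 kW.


dT = Q / (m_dot * cp)
dT = 3812 / (9.1 * 5.0)
dT = 83.780 C

83.780


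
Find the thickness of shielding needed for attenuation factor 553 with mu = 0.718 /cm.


x = ln(factor) / mu
x = ln(553) / 0.718
x = 8.7958 cm

8.7958


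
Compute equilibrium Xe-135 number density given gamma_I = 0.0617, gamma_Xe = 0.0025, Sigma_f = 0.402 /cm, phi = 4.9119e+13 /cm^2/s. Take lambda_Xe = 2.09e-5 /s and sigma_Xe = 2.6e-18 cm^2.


Xe_eq = (gamma_I + gamma_Xe) * Sigma_f * phi / (lambda_Xe + sigma_Xe * phi)
Numerator = (0.0617 + 0.0025) * 0.402 * 4.9119e+13 = 1.267683e+12
Denominator = 2.09e-5 + 2.6e-18 * 4.9119e+13 = 1.486094e-04
Xe_eq = 1.267683e+12 / 1.486094e-04 = 8.5303e+15 /cm^3

8.5303e+15


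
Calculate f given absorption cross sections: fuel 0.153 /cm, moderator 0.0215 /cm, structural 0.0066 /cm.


f = Sigma_a_fuel / (Sigma_a_fuel + Sigma_a_mod + Sigma_a_other)
f = 0.153 / (0.153 + 0.0215 + 0.0066)
f = 0.84484

0.84484


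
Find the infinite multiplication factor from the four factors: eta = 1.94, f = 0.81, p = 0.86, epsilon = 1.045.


k_inf = eta * f * p * epsilon
k_inf = 1.94 * 0.81 * 0.86 * 1.045
k_inf = 1.4122

1.4122


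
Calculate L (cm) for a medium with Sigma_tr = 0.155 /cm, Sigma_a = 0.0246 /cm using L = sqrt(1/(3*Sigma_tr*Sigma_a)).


D = 1 / (3 * Sigma_tr) = 1 / (3 * 0.155) = 2.150538 cm
L = sqrt(D / Sigma_a)
L = sqrt(2.150538 / 0.0246)
L = 9.3499 cm

9.3499


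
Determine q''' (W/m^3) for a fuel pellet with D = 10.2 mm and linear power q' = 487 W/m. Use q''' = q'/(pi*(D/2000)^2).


r = D / 2 / 1000 = 10.2 / 2 / 1000 = 0.0051 m
q''' = q' / (pi * r^2)
q''' = 487 / (pi * 0.0051^2)
q''' = 5.9599e+06 W/m^3

5.9599e+06


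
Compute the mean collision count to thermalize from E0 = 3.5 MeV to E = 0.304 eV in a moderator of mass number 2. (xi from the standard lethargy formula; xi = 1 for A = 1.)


xi = 1 + (A-1)^2/(2A)*ln((A-1)/(A+1)) = 0.7253469 (for A = 2)
n = ln(E0/E) / xi
n = ln(3.5e6 / 0.304) / 0.7253469
n = ln(1.151316e+07) / 0.7253469 = 22.415

22.415


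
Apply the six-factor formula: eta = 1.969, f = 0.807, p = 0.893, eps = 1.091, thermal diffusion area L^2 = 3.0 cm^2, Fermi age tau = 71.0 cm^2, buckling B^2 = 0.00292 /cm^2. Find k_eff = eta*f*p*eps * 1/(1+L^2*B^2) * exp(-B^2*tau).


k_inf = eta*f*p*eps = 1.969*0.807*0.893*1.091 = 1.548087
P_TNL = 1/(1 + L^2*B^2) = 1/(1 + 3.0*0.00292) = 0.9913161
P_FNL = exp(-B^2*tau) = exp(-0.00292*71.0) = 0.8127595
k_eff = k_inf * P_TNL * P_FNL = 1.548087 * 0.9913161 * 0.8127595
k_eff = 1.2473

1.2473


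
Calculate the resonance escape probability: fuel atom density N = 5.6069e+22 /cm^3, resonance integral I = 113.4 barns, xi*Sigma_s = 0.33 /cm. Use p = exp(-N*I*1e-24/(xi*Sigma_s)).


p = exp(-N * I * 1e-24 / (xi*Sigma_s))
p = exp(-5.6069e+22 * 113.4 * 1e-24 / 0.33)
p = 4.2884e-09

4.2884e-09


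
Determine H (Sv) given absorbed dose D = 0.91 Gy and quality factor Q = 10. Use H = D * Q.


H = D * Q
H = 0.91 * 10
H = 9.1000 Sv

9.1000


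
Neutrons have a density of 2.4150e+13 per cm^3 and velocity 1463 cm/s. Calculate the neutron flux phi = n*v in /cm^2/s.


phi = n * v
phi = 2.4150e+13 * 1463
phi = 3.5331e+16 /cm^2/s

3.5331e+16


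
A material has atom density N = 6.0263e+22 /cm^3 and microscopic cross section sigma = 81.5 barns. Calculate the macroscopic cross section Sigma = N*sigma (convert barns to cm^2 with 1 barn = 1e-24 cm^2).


Sigma = N * sigma_barns * 1e-24
Sigma = 6.0263e+22 * 81.5 * 1e-24
Sigma = 4.9114 /cm

4.9114


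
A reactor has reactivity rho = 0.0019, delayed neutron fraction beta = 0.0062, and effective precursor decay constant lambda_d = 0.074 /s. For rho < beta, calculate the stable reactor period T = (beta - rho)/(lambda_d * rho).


T = (beta - rho) / (lambda_d * rho)
T = (0.0062 - 0.0019) / (0.074 * 0.0019)
T = 30.583 s

30.583


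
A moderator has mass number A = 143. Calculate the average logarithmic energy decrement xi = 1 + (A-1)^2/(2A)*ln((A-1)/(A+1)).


xi = 1 + (A-1)^2/(2A) * ln((A-1)/(A+1))
xi = 1 + (143-1)^2/(2*143) * ln((143-1)/(143 +1))
xi = 0.013921

0.013921


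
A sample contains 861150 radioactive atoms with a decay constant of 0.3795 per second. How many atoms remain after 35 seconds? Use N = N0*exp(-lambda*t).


N = N0 * exp(-lambda * t)
N = 861150 * exp(-0.3795 * 35)
N = 1.4674

1.4674


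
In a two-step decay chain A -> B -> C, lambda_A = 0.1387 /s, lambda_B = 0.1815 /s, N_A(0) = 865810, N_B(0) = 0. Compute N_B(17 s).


N_B(t) = lambda_A * N_A0 / (lambda_B - lambda_A) * [exp(-lambda_A*t) - exp(-lambda_B*t)]
exp(-0.1387*17) = 0.09461871; exp(-0.1815*17) = 0.04570717
N_B = 0.1387 * 865810 / (0.1815 - 0.1387) * (0.09461871 - 0.04570717)
N_B = 137236

137236


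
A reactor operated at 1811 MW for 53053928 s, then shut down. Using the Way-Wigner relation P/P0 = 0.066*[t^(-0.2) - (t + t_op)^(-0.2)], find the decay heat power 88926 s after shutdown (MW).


P/P0 = 0.066 * [t^(-0.2) - (t + t_op)^(-0.2)]
P/P0 = 0.066 * [88926^(-0.2) - (88926 + 53053928)^(-0.2)]
P/P0 = 0.066 * [0.1023751 - 0.02850434] = 0.004875470
P = 1811 * 0.004875470 = 8.8295 MW

8.8295


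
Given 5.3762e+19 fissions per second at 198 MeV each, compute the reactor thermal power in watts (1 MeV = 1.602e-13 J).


P = fission_rate * E_MeV * 1.602e-13
P = 5.3762e+19 * 198 * 1.602e-13
P = 1.7053e+09 W

1.7053e+09


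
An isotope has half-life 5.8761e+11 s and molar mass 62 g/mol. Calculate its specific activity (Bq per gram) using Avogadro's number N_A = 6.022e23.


lambda = ln(2) / t_half = ln(2) / 5.8761e+11 = 1.179604e-12 /s
SA = lambda * N_A / M
SA = 1.179604e-12 * 6.022e23 / 62
SA = 1.1457e+10 Bq/g

1.1457e+10


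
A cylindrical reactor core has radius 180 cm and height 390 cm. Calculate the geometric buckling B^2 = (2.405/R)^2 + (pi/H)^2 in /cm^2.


B^2 = (2.405/R)^2 + (pi/H)^2
B^2 = (2.405/180)^2 + (pi/390)^2
B^2 = 2.4341e-04 /cm^2

2.4341e-04


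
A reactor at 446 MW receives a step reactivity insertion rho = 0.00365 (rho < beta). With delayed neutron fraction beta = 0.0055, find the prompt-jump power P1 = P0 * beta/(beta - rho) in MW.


P1/P0 = beta / (beta - rho)
P1/P0 = 0.0055 / (0.0055 - 0.00365) = 2.972973
P1 = 446 * 2.972973 = 1325.9 MW

1325.9


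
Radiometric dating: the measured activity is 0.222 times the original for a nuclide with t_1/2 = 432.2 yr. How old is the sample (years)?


lambda = ln(2) / t_half = ln(2) / 432.2 = 0.001603765 /yr
t = -ln(A/A0) / lambda
t = -ln(0.222) / 0.001603765
t = 938.47 yr

938.47


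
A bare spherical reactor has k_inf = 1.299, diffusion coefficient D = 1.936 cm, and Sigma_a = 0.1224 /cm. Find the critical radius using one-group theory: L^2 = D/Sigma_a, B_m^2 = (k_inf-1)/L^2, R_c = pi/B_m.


L^2 = D / Sigma_a = 1.936 / 0.1224 = 15.81699 cm^2
B_m^2 = (k_inf - 1) / L^2 = (1.299 - 1) / 15.81699 = 0.01890372 /cm^2
For a bare sphere: B_g = pi/R, so R_c = pi / sqrt(B_m^2)
R_c = pi / sqrt(0.01890372) = 22.849 cm

22.849


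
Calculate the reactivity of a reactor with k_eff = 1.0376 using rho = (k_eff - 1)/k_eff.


rho = (k_eff - 1) / k_eff
rho = (1.0376 - 1) / 1.0376
rho = 0.036237

0.036237


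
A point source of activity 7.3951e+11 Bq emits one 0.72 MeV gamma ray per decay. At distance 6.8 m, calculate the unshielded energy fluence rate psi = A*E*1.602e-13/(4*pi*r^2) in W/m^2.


psi = A * E * 1.602e-13 / (4*pi*r^2)
psi = 7.3951e+11 * 0.72 * 1.602e-13 / (4*pi*6.8^2)
psi = 1.4680e-04 W/m^2

1.4680e-04


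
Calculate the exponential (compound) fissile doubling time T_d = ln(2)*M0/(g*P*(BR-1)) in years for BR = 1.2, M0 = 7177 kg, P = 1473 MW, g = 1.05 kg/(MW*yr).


Breeding gain G = BR - 1 = 1.2 - 1 = 0.2
Fissile production rate = g * P * G = 1.05 * 1473 * 0.2 = 309.33 kg/yr
T_d = ln(2) * M0 / (g * P * G)
T_d = ln(2) * 7177 / 309.33 = 16.082 yr

16.082


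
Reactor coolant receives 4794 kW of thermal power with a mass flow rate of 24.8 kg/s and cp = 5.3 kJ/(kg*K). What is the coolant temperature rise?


dT = Q / (m_dot * cp)
dT = 4794 / (24.8 * 5.3)
dT = 36.473 C

36.473


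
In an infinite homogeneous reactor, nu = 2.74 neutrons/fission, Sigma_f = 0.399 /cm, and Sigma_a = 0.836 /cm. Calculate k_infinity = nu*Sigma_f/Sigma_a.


k_inf = nu * Sigma_f / Sigma_a
k_inf = 2.74 * 0.399 / 0.836
k_inf = 1.3077

1.3077


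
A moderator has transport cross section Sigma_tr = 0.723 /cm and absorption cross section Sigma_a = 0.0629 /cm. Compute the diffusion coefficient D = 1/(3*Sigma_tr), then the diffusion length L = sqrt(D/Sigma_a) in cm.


D = 1 / (3 * Sigma_tr) = 1 / (3 * 0.723) = 0.4610420 cm
L = sqrt(D / Sigma_a)
L = sqrt(0.4610420 / 0.0629)
L = 2.7074 cm

2.7074


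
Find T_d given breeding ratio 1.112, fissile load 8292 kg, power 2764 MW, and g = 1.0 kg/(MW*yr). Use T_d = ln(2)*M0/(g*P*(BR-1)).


Breeding gain G = BR - 1 = 1.112 - 1 = 0.112
Fissile production rate = g * P * G = 1.0 * 2764 * 0.112 = 309.568 kg/yr
T_d = ln(2) * M0 / (g * P * G)
T_d = ln(2) * 8292 / 309.568 = 18.566 yr

18.566


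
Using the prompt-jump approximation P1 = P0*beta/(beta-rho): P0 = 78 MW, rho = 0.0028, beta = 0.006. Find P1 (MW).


P1/P0 = beta / (beta - rho)
P1/P0 = 0.006 / (0.006 - 0.0028) = 1.875000
P1 = 78 * 1.875000 = 146.25 MW

146.25


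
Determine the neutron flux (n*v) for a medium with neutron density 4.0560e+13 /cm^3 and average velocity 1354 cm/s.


phi = n * v
phi = 4.0560e+13 * 1354
phi = 5.4918e+16 /cm^2/s

5.4918e+16


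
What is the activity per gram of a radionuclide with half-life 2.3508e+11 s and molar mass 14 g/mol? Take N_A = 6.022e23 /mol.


lambda = ln(2) / t_half = ln(2) / 2.3508e+11 = 2.948559e-12 /s
SA = lambda * N_A / M
SA = 2.948559e-12 * 6.022e23 / 14
SA = 1.2683e+11 Bq/g

1.2683e+11


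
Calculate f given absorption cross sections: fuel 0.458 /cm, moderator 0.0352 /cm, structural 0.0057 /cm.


f = Sigma_a_fuel / (Sigma_a_fuel + Sigma_a_mod + Sigma_a_other)
f = 0.458 / (0.458 + 0.0352 + 0.0057)
f = 0.91802

0.91802


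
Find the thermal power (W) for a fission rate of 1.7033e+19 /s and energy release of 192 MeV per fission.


P = fission_rate * E_MeV * 1.602e-13
P = 1.7033e+19 * 192 * 1.602e-13
P = 5.2391e+08 W

5.2391e+08


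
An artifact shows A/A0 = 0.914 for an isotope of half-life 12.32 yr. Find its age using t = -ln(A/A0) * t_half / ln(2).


lambda = ln(2) / t_half = ln(2) / 12.32 = 0.05626195 /yr
t = -ln(A/A0) / lambda
t = -ln(0.914) / 0.05626195
t = 1.5983 yr

1.5983


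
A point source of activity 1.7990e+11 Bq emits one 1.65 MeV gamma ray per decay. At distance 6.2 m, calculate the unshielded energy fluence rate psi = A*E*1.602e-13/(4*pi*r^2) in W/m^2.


psi = A * E * 1.602e-13 / (4*pi*r^2)
psi = 1.7990e+11 * 1.65 * 1.602e-13 / (4*pi*6.2^2)
psi = 9.8443e-05 W/m^2

9.8443e-05


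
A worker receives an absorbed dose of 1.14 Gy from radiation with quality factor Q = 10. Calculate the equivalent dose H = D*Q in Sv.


H = D * Q
H = 1.14 * 10
H = 11.400 Sv

11.400


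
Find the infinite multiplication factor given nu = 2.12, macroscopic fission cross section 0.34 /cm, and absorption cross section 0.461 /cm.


k_inf = nu * Sigma_f / Sigma_a
k_inf = 2.12 * 0.34 / 0.461
k_inf = 1.5636

1.5636


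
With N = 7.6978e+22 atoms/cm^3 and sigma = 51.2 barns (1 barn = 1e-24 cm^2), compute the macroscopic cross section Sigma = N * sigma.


Sigma = N * sigma_barns * 1e-24
Sigma = 7.6978e+22 * 51.2 * 1e-24
Sigma = 3.9413 /cm

3.9413


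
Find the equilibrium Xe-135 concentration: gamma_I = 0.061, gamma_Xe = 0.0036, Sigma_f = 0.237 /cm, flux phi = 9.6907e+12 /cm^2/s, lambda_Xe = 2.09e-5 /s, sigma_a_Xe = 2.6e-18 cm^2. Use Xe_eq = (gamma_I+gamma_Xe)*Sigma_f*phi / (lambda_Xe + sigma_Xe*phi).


Xe_eq = (gamma_I + gamma_Xe) * Sigma_f * phi / (lambda_Xe + sigma_Xe * phi)
Numerator = (0.061 + 0.0036) * 0.237 * 9.6907e+12 = 1.483666e+11
Denominator = 2.09e-5 + 2.6e-18 * 9.6907e+12 = 4.609582e-05
Xe_eq = 1.483666e+11 / 4.609582e-05 = 3.2187e+15 /cm^3

3.2187e+15


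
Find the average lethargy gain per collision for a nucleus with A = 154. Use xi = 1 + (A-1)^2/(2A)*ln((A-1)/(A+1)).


xi = 1 + (A-1)^2/(2A) * ln((A-1)/(A+1))
xi = 1 + (154-1)^2/(2*154) * ln((154-1)/(154 +1))
xi = 0.012931

0.012931


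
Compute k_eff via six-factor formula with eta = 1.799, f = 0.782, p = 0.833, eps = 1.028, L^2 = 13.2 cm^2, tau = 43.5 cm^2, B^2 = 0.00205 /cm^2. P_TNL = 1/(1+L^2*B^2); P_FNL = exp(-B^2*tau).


k_inf = eta*f*p*eps = 1.799*0.782*0.833*1.028 = 1.204692
P_TNL = 1/(1 + L^2*B^2) = 1/(1 + 13.2*0.00205) = 0.9736530
P_FNL = exp(-B^2*tau) = exp(-0.00205*43.5) = 0.9146855
k_eff = k_inf * P_TNL * P_FNL = 1.204692 * 0.9736530 * 0.9146855
k_eff = 1.0729

1.0729


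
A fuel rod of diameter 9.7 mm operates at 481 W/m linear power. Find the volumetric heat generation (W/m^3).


r = D / 2 / 1000 = 9.7 / 2 / 1000 = 0.00485 m
q''' = q' / (pi * r^2)
q''' = 481 / (pi * 0.00485^2)
q''' = 6.5090e+06 W/m^3

6.5090e+06


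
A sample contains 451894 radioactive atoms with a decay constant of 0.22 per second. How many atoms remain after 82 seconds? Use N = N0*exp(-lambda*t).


N = N0 * exp(-lambda * t)
N = 451894 * exp(-0.22 * 82)
N = 0.0066125

0.0066125


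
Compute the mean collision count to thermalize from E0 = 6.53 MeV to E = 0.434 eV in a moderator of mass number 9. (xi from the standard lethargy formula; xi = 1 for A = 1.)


xi = 1 + (A-1)^2/(2A)*ln((A-1)/(A+1)) = 0.2066007 (for A = 9)
n = ln(E0/E) / xi
n = ln(6.53e6 / 0.434) / 0.2066007
n = ln(1.504608e+07) / 0.2066007 = 79.993

79.993


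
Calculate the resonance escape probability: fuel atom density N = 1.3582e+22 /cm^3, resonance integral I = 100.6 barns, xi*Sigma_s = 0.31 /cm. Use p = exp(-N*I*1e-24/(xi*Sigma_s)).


p = exp(-N * I * 1e-24 / (xi*Sigma_s))
p = exp(-1.3582e+22 * 100.6 * 1e-24 / 0.31)
p = 0.012185

0.012185


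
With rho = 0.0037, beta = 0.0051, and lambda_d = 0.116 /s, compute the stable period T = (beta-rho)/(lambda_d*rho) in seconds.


T = (beta - rho) / (lambda_d * rho)
T = (0.0051 - 0.0037) / (0.116 * 0.0037)
T = 3.2619 s

3.2619


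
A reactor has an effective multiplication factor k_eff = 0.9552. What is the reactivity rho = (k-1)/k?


rho = (k_eff - 1) / k_eff
rho = (0.9552 - 1) / 0.9552
rho = -0.046901

-0.046901


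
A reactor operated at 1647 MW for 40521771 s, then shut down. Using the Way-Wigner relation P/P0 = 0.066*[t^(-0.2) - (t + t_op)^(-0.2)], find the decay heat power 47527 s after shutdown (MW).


P/P0 = 0.066 * [t^(-0.2) - (t + t_op)^(-0.2)]
P/P0 = 0.066 * [47527^(-0.2) - (47527 + 40521771)^(-0.2)]
P/P0 = 0.066 * [0.1160411 - 0.03008573] = 0.005673054
P = 1647 * 0.005673054 = 9.3435 MW

9.3435


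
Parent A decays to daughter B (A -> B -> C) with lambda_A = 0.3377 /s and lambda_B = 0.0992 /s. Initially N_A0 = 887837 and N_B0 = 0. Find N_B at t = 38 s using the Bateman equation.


N_B(t) = lambda_A * N_A0 / (lambda_B - lambda_A) * [exp(-lambda_A*t) - exp(-lambda_B*t)]
exp(-0.3377*38) = 2.672223e-06; exp(-0.0992*38) = 0.02306129
N_B = 0.3377 * 887837 / (0.0992 - 0.3377) * (2.672223e-06 - 0.02306129)
N_B = 28987

28987


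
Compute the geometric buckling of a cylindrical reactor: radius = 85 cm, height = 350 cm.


B^2 = (2.405/R)^2 + (pi/H)^2
B^2 = (2.405/85)^2 + (pi/350)^2
B^2 = 8.8113e-04 /cm^2

8.8113e-04


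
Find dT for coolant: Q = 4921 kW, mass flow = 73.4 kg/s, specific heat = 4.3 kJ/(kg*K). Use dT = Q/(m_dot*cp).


dT = Q / (m_dot * cp)
dT = 4921 / (73.4 * 4.3)
dT = 15.592 C

15.592


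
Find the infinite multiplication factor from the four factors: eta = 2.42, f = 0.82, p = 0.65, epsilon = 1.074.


k_inf = eta * f * p * epsilon
k_inf = 2.42 * 0.82 * 0.65 * 1.074
k_inf = 1.3853

1.3853


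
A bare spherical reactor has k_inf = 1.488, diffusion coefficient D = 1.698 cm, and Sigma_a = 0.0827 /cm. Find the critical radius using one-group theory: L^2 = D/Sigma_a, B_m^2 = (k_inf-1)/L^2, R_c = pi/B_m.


L^2 = D / Sigma_a = 1.698 / 0.0827 = 20.53204 cm^2
B_m^2 = (k_inf - 1) / L^2 = (1.488 - 1) / 20.53204 = 0.02376773 /cm^2
For a bare sphere: B_g = pi/R, so R_c = pi / sqrt(B_m^2)
R_c = pi / sqrt(0.02376773) = 20.378 cm

20.378


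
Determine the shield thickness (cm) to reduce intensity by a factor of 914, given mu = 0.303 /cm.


x = ln(factor) / mu
x = ln(914) / 0.303
x = 22.501 cm

22.501


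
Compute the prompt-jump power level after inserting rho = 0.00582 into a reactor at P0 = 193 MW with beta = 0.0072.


P1/P0 = beta / (beta - rho)
P1/P0 = 0.0072 / (0.0072 - 0.00582) = 5.217391
P1 = 193 * 5.217391 = 1007.0 MW

1007.0


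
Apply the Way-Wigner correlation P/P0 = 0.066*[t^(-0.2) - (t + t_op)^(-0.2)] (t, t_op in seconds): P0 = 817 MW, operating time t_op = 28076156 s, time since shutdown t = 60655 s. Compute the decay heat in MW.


P/P0 = 0.066 * [t^(-0.2) - (t + t_op)^(-0.2)]
P/P0 = 0.066 * [60655^(-0.2) - (60655 + 28076156)^(-0.2)]
P/P0 = 0.066 * [0.1105164 - 0.03237017] = 0.005157651
P = 817 * 0.005157651 = 4.2138 MW

4.2138


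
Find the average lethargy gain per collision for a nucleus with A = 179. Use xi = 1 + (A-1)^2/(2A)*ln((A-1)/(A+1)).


xi = 1 + (A-1)^2/(2A) * ln((A-1)/(A+1))
xi = 1 + (179-1)^2/(2*179) * ln((179-1)/(179 +1))
xi = 0.011132

0.011132


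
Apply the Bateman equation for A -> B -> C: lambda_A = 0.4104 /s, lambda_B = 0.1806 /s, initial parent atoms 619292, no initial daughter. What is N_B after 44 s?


N_B(t) = lambda_A * N_A0 / (lambda_B - lambda_A) * [exp(-lambda_A*t) - exp(-lambda_B*t)]
exp(-0.4104*44) = 1.437752e-08; exp(-0.1806*44) = 3.539340e-04
N_B = 0.4104 * 619292 / (0.1806 - 0.4104) * (1.437752e-08 - 3.539340e-04)
N_B = 391.43

391.43


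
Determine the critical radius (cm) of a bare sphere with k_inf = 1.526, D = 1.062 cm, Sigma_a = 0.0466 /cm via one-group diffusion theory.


L^2 = D / Sigma_a = 1.062 / 0.0466 = 22.78970 cm^2
B_m^2 = (k_inf - 1) / L^2 = (1.526 - 1) / 22.78970 = 0.02308060 /cm^2
For a bare sphere: B_g = pi/R, so R_c = pi / sqrt(B_m^2)
R_c = pi / sqrt(0.02308060) = 20.679 cm

20.679


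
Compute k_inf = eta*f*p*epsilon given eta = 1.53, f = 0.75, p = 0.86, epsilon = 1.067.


k_inf = eta * f * p * epsilon
k_inf = 1.53 * 0.75 * 0.86 * 1.067
k_inf = 1.0530

1.0530


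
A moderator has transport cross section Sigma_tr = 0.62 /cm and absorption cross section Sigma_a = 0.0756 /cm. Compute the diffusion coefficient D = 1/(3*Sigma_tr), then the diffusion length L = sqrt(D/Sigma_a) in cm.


D = 1 / (3 * Sigma_tr) = 1 / (3 * 0.62) = 0.5376344 cm
L = sqrt(D / Sigma_a)
L = sqrt(0.5376344 / 0.0756)
L = 2.6668 cm

2.6668


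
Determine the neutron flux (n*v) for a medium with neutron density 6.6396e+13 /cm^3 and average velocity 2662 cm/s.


phi = n * v
phi = 6.6396e+13 * 2662
phi = 1.7675e+17 /cm^2/s

1.7675e+17


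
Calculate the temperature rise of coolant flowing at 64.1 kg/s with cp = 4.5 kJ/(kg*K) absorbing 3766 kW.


dT = Q / (m_dot * cp)
dT = 3766 / (64.1 * 4.5)
dT = 13.056 C

13.056


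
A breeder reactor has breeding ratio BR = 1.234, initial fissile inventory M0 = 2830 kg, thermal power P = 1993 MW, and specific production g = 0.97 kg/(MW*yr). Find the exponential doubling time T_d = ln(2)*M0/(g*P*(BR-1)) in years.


Breeding gain G = BR - 1 = 1.234 - 1 = 0.234
Fissile production rate = g * P * G = 0.97 * 1993 * 0.234 = 452.37114 kg/yr
T_d = ln(2) * M0 / (g * P * G)
T_d = ln(2) * 2830 / 452.37114 = 4.3363 yr

4.3363


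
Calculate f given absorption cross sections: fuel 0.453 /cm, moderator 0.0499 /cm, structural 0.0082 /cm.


f = Sigma_a_fuel / (Sigma_a_fuel + Sigma_a_mod + Sigma_a_other)
f = 0.453 / (0.453 + 0.0499 + 0.0082)
f = 0.88632

0.88632


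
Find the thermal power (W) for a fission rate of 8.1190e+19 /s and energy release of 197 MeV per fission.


P = fission_rate * E_MeV * 1.602e-13
P = 8.1190e+19 * 197 * 1.602e-13
P = 2.5623e+09 W

2.5623e+09


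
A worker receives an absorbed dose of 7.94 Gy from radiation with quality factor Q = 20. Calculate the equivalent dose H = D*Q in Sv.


H = D * Q
H = 7.94 * 20
H = 158.80 Sv

158.80


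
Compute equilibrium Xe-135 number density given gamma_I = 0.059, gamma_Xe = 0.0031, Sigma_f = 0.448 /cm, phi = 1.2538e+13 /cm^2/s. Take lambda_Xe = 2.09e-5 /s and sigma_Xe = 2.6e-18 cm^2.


Xe_eq = (gamma_I + gamma_Xe) * Sigma_f * phi / (lambda_Xe + sigma_Xe * phi)
Numerator = (0.059 + 0.0031) * 0.448 * 1.2538e+13 = 3.488172e+11
Denominator = 2.09e-5 + 2.6e-18 * 1.2538e+13 = 5.349880e-05
Xe_eq = 3.488172e+11 / 5.349880e-05 = 6.5201e+15 /cm^3

6.5201e+15


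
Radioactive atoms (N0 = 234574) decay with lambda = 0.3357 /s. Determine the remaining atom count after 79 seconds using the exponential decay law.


N = N0 * exp(-lambda * t)
N = 234574 * exp(-0.3357 * 79)
N = 7.1230e-07

7.1230e-07


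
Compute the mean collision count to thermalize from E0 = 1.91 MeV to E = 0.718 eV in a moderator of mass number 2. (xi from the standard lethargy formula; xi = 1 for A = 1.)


xi = 1 + (A-1)^2/(2A)*ln((A-1)/(A+1)) = 0.7253469 (for A = 2)
n = ln(E0/E) / xi
n = ln(1.91e6 / 0.718) / 0.7253469
n = ln(2.660167e+06) / 0.7253469 = 20.396

20.396


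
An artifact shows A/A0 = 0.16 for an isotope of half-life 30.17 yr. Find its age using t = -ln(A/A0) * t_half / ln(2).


lambda = ln(2) / t_half = ln(2) / 30.17 = 0.02297472 /yr
t = -ln(A/A0) / lambda
t = -ln(0.16) / 0.02297472
t = 79.765 yr

79.765


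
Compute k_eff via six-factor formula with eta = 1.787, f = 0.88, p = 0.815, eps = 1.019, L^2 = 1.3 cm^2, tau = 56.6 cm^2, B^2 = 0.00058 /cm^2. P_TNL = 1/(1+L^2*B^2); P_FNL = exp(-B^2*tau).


k_inf = eta*f*p*eps = 1.787*0.88*0.815*1.019 = 1.305987
P_TNL = 1/(1 + L^2*B^2) = 1/(1 + 1.3*0.00058) = 0.9992466
P_FNL = exp(-B^2*tau) = exp(-0.00058*56.6) = 0.9677050
k_eff = k_inf * P_TNL * P_FNL = 1.305987 * 0.9992466 * 0.9677050
k_eff = 1.2629

1.2629


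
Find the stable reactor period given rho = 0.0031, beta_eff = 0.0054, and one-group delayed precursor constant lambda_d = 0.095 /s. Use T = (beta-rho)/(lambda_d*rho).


T = (beta - rho) / (lambda_d * rho)
T = (0.0054 - 0.0031) / (0.095 * 0.0031)
T = 7.8098 s

7.8098


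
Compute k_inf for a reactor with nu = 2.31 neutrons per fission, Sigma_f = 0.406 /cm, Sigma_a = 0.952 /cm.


k_inf = nu * Sigma_f / Sigma_a
k_inf = 2.31 * 0.406 / 0.952
k_inf = 0.98515

0.98515


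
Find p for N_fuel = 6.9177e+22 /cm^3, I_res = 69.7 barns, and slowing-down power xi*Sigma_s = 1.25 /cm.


p = exp(-N * I * 1e-24 / (xi*Sigma_s))
p = exp(-6.9177e+22 * 69.7 * 1e-24 / 1.25)
p = 0.021125

0.021125


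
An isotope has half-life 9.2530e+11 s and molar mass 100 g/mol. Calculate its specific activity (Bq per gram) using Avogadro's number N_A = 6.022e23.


lambda = ln(2) / t_half = ln(2) / 9.2530e+11 = 7.491054e-13 /s
SA = lambda * N_A / M
SA = 7.491054e-13 * 6.022e23 / 100
SA = 4.5111e+09 Bq/g

4.5111e+09


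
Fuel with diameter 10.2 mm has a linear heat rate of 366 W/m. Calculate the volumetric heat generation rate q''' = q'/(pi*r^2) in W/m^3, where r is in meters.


r = D / 2 / 1000 = 10.2 / 2 / 1000 = 0.0051 m
q''' = q' / (pi * r^2)
q''' = 366 / (pi * 0.0051^2)
q''' = 4.4791e+06 W/m^3

4.4791e+06


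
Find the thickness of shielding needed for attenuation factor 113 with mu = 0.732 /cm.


x = ln(factor) / mu
x = ln(113) / 0.732
x = 6.4582 cm

6.4582


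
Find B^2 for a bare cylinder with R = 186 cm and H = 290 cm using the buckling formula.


B^2 = (2.405/R)^2 + (pi/H)^2
B^2 = (2.405/186)^2 + (pi/290)^2
B^2 = 2.8454e-04 /cm^2

2.8454e-04


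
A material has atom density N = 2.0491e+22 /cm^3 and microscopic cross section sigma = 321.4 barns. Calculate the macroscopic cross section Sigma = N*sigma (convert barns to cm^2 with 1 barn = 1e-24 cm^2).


Sigma = N * sigma_barns * 1e-24
Sigma = 2.0491e+22 * 321.4 * 1e-24
Sigma = 6.5858 /cm

6.5858


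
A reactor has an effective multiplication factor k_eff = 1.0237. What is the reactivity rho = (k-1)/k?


rho = (k_eff - 1) / k_eff
rho = (1.0237 - 1) / 1.0237
rho = 0.023151

0.023151
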